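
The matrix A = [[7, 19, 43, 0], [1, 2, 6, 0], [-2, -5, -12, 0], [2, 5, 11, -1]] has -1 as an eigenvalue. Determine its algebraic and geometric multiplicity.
The characteristic polynomial is (x + 1)^4, so the factor x + 1 appears with exponent 4: the algebraic multiplicity is 4.

rank(A + I) = 2, so the eigenspace has dimension 4 - 2 = 2: the geometric multiplicity is 2.

Since 2 < 4, A is not diagonalizable.

algebraic multiplicity 4, geometric multiplicity 2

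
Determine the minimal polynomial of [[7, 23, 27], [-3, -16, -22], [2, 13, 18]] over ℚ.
m_A(x) = (x - 3)^3

The characteristic polynomial factors as (x - 3)^3. The minimal polynomial is ∏(x - λ)^{k_λ} where k_λ is the size of the largest Jordan block at λ.

For λ = 3: rank(A - 3I) = 2, and the largest Jordan block has size 3 (the smallest k with rank((A - 3I)^k) = rank((A - 3I)^(k+1))).

So m_A(x) = (x - 3)^3.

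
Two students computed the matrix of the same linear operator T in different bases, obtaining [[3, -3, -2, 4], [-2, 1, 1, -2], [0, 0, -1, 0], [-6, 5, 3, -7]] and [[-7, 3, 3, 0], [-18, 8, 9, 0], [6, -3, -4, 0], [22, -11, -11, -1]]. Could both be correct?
Both have characteristic polynomial (x + 1)^4, but the minimal polynomial of A is (x + 1)^3 while the minimal polynomial of B is (x + 1)^2. The minimal polynomial is a similarity invariant, so A and B are not similar.

No.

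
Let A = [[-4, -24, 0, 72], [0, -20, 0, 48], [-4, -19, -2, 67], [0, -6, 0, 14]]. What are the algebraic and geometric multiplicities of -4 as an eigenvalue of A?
algebraic multiplicity 2, geometric multiplicity 2

The characteristic polynomial is (x + 2)^2(x + 4)^2, so the factor x + 4 appears with exponent 2: the algebraic multiplicity is 2.

rank(A + 4I) = 2, so the eigenspace has dimension 4 - 2 = 2: the geometric multiplicity is 2.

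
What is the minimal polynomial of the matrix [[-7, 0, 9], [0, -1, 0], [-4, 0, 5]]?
m_A(x) = (x + 1)^2

The characteristic polynomial factors as (x + 1)^3. The minimal polynomial is ∏(x - λ)^{k_λ} where k_λ is the size of the largest Jordan block at λ.

For λ = -1: rank(A + I) = 1, and the largest Jordan block has size 2 (the smallest k with rank((A + I)^k) = rank((A + I)^(k+1))).

So m_A(x) = (x + 1)^2.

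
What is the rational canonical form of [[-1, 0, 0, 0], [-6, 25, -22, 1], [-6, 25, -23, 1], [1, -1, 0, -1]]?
R = [[0, 0, 0, 24], [1, 0, 0, 50], [0, 1, 0, 27], [0, 0, 1, 0]]

The invariant factors of A (the non-unit diagonal entries of the Smith normal form of xI - A over ℚ[x]) are (x - 6)(x + 1)^2(x + 4), each dividing the next. The characteristic polynomial is their product, (x - 6)(x + 1)^2(x + 4).

The rational canonical form is the block-diagonal matrix of companion matrices C(f_i):
R = [[0, 0, 0, 24], [1, 0, 0, 50], [0, 1, 0, 27], [0, 0, 1, 0]].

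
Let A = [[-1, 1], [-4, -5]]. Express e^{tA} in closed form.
A has Jordan form J = [[-3, 1], [0, -3]] with A = PJP^{-1}, so e^{tA} = P e^{tJ} P^{-1}.

For a Jordan block J_k(λ), e^{tJ_k(λ)} = e^{λt} · (I + tN + t^2 N^2/2! + ... + t^{k-1} N^{k-1}/(k-1)!) where N is the nilpotent superdiagonal part.

Assembling the blocks and conjugating back gives the entries of e^{tA} as shown above.

e^{tA} = [[(2*t + 1)*e^{-3*t}, t*e^{-3*t}], [-4*t*e^{-3*t}, (1 - 2*t)*e^{-3*t}]]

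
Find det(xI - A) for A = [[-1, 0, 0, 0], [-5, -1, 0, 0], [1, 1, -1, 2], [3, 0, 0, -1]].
χ_A(x) = (x + 1)^4

xI - A = [[x + 1, 0, 0, 0], [5, x + 1, 0, 0], [-1, -1, x + 1, -2], [-3, 0, 0, x + 1]].

Expanding det(xI - A) along the first row:
det(xI - A) = + (x + 1)·det([[x + 1, 0, 0], [-1, x + 1, -2], [0, 0, x + 1]]) - (0)·det([[5, 0, 0], [-1, x + 1, -2], [-3, 0, x + 1]]) + (0)·det([[5, x + 1, 0], [-1, -1, -2], [-3, 0, x + 1]]) - (0)·det([[5, x + 1, 0], [-1, -1, x + 1], [-3, 0, 0]]).

Evaluating gives χ_A(x) = x^4 + 4x^3 + 6x^2 + 4x + 1 = (x + 1)^4.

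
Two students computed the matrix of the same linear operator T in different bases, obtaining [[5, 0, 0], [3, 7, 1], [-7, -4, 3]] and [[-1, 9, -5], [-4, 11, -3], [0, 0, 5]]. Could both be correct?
Yes.

Two matrices over a field are similar if and only if they have the same invariant factors.

Both A and B have characteristic polynomial (x - 5)^3 and minimal polynomial (x - 5)^3. Computing further, both have invariant factors (x - 5)^3. Hence A and B are similar.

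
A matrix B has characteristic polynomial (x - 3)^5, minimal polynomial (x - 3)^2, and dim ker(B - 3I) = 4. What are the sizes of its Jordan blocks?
λ = 3: algebraic multiplicity 5 (exponent in χ_B), largest block size 2 (exponent in m_B), 4 blocks (geometric multiplicity). These force block sizes [2, 1, 1, 1].

Jordan blocks: (3, 2), (3, 1), (3, 1), (3, 1)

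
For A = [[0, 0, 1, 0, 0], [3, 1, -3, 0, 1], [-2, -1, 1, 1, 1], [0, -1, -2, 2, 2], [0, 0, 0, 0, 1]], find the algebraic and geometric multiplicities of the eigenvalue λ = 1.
algebraic multiplicity 5, geometric multiplicity 2

The characteristic polynomial is (x - 1)^5, so the factor x - 1 appears with exponent 5: the algebraic multiplicity is 5.

rank(A - I) = 3, so the eigenspace has dimension 5 - 3 = 2: the geometric multiplicity is 2.

Since 2 < 5, A is not diagonalizable.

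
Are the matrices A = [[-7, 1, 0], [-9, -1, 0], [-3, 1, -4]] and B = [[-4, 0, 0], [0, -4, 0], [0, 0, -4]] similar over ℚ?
No.

Both have characteristic polynomial (x + 4)^3, but the minimal polynomial of A is (x + 4)^2 while the minimal polynomial of B is x + 4. The minimal polynomial is a similarity invariant, so A and B are not similar.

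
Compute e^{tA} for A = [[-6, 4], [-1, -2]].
e^{tA} = [[(1 - 2*t)*e^{-4*t}, 4*t*e^{-4*t}], [-t*e^{-4*t}, (2*t + 1)*e^{-4*t}]]

A has Jordan form J = [[-4, 1], [0, -4]] with A = PJP^{-1}, so e^{tA} = P e^{tJ} P^{-1}.

For a Jordan block J_k(λ), e^{tJ_k(λ)} = e^{λt} · (I + tN + t^2 N^2/2! + ... + t^{k-1} N^{k-1}/(k-1)!) where N is the nilpotent superdiagonal part.

Assembling the blocks and conjugating back gives the entries of e^{tA} as shown above.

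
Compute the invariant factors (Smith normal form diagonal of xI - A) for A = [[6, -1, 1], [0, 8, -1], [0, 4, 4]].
The Jordan structure of A has elementary divisors (x - 6)^3. Arranging the block sizes at each eigenvalue in decreasing order and taking row products gives the invariant factors.

Invariant factors (smallest first, each dividing the next): (x - 6)^3.

Check: the last factor (x - 6)^3 is the minimal polynomial, and the product (x - 6)^3 is the characteristic polynomial.

(x - 6)^3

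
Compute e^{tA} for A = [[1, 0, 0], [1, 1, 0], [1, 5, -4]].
e^{tA} = [[e^{t}, 0, 0], [t*e^{t}, e^{t}, 0], [t*e^{t}, e^{t} - e^{-4*t}, e^{-4*t}]]

A has Jordan form J = [[-4, 0, 0], [0, 1, 1], [0, 0, 1]] with A = PJP^{-1}, so e^{tA} = P e^{tJ} P^{-1}.

For a Jordan block J_k(λ), e^{tJ_k(λ)} = e^{λt} · (I + tN + t^2 N^2/2! + ... + t^{k-1} N^{k-1}/(k-1)!) where N is the nilpotent superdiagonal part.

Assembling the blocks and conjugating back gives the entries of e^{tA} as shown above.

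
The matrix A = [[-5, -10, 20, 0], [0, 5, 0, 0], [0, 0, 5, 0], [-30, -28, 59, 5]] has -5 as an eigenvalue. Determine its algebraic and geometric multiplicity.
The characteristic polynomial is (x - 5)^3(x + 5), so the factor x + 5 appears with exponent 1: the algebraic multiplicity is 1.

rank(A + 5I) = 3, so the eigenspace has dimension 4 - 3 = 1: the geometric multiplicity is 1.

algebraic multiplicity 1, geometric multiplicity 1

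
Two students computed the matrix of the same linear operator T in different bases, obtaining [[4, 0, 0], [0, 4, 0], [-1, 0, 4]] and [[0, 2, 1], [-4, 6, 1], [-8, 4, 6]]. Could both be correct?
Two matrices over a field are similar if and only if they have the same invariant factors.

Both A and B have characteristic polynomial (x - 4)^3 and minimal polynomial (x - 4)^2. Computing further, both have invariant factors x - 4, (x - 4)^2. Hence A and B are similar.

Yes.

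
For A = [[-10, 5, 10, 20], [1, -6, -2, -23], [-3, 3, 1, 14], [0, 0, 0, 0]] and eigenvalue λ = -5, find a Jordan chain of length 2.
We seek v_1 ∈ ker((A + 5I)^2) \ ker(A + 5I), then set v_{i+1} = (A + 5I) v_i.

One such chain is v_1 = [[1, 0, 1, 0]]^T, v_2 = [[5, -1, 3, 0]]^T. Check: (A + 5I) v_2 = [[0, 0, 0, 0]]^T = 0.

v_1 = [[1, 0, 1, 0]]^T, v_2 = [[5, -1, 3, 0]]^T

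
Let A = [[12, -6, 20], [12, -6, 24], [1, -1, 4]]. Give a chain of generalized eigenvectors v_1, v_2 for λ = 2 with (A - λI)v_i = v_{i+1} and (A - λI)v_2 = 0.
v_1 = [[0, 3, 1]]^T, v_2 = [[2, 0, -1]]^T

We seek v_1 ∈ ker((A - 2I)^2) \ ker(A - 2I), then set v_{i+1} = (A - 2I) v_i.

One such chain is v_1 = [[0, 3, 1]]^T, v_2 = [[2, 0, -1]]^T. Check: (A - 2I) v_2 = [[0, 0, 0]]^T = 0.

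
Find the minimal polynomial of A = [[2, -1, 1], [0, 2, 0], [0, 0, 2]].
m_A(x) = (x - 2)^2

The characteristic polynomial factors as (x - 2)^3. The minimal polynomial is ∏(x - λ)^{k_λ} where k_λ is the size of the largest Jordan block at λ.

For λ = 2: rank(A - 2I) = 1, and the largest Jordan block has size 2 (the smallest k with rank((A - 2I)^k) = rank((A - 2I)^(k+1))).

So m_A(x) = (x - 2)^2.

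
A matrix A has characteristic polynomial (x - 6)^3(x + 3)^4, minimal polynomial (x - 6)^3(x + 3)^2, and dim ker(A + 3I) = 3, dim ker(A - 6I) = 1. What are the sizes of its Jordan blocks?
Jordan blocks: (-3, 2), (-3, 1), (-3, 1), (6, 3)

λ = -3: algebraic multiplicity 4 (exponent in χ_A), largest block size 2 (exponent in m_A), 3 blocks (geometric multiplicity). These force block sizes [2, 1, 1].
λ = 6: algebraic multiplicity 3 (exponent in χ_A), largest block size 3 (exponent in m_A), 1 block (geometric multiplicity). This forces block sizes [3].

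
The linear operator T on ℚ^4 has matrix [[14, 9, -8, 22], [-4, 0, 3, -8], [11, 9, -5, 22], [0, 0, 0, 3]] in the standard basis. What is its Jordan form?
The characteristic polynomial is det(xI - A) = (x - 3)^4, so the eigenvalues are 3 (algebraic multiplicity 4).

For λ = 3: rank(A - 3I) = 2, rank((A - 3I)^2) = 1, rank((A - 3I)^3) = 0. The eigenspace has dimension 4 - 2 = 2, so there are 2 Jordan blocks; the rank sequence gives block sizes [3, 1].

Assembling the blocks gives the Jordan form J above.

J = [[3, 1, 0, 0], [0, 3, 1, 0], [0, 0, 3, 0], [0, 0, 0, 3]]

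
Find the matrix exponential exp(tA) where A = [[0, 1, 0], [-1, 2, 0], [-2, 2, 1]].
e^{tA} = [[(1 - t)*e^{t}, t*e^{t}, 0], [-t*e^{t}, (t + 1)*e^{t}, 0], [-2*t*e^{t}, 2*t*e^{t}, e^{t}]]

A has Jordan form J = [[1, 1, 0], [0, 1, 0], [0, 0, 1]] with A = PJP^{-1}, so e^{tA} = P e^{tJ} P^{-1}.

For a Jordan block J_k(λ), e^{tJ_k(λ)} = e^{λt} · (I + tN + t^2 N^2/2! + ... + t^{k-1} N^{k-1}/(k-1)!) where N is the nilpotent superdiagonal part.

Assembling the blocks and conjugating back gives the entries of e^{tA} as shown above.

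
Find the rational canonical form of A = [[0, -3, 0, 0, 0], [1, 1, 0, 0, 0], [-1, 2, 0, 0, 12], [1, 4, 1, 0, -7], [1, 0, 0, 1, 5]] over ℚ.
The invariant factors of A (the non-unit diagonal entries of the Smith normal form of xI - A over ℚ[x]) are x^2 - x + 3, (x - 4)(x^2 - x + 3), each dividing the next. The characteristic polynomial is their product, (x - 4)(x^2 - x + 3)^2.

The rational canonical form is the block-diagonal matrix of companion matrices C(f_i):
R = [[0, -3, 0, 0, 0], [1, 1, 0, 0, 0], [0, 0, 0, 0, 12], [0, 0, 1, 0, -7], [0, 0, 0, 1, 5]].

Note the characteristic polynomial does not split into linear factors over ℚ, so A has no Jordan form over ℚ; the rational canonical form exists over any field.

R = [[0, -3, 0, 0, 0], [1, 1, 0, 0, 0], [0, 0, 0, 0, 12], [0, 0, 1, 0, -7], [0, 0, 0, 1, 5]]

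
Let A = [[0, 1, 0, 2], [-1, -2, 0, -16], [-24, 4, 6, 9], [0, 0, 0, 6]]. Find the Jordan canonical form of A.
J = [[-1, 1, 0, 0], [0, -1, 0, 0], [0, 0, 6, 1], [0, 0, 0, 6]]

The characteristic polynomial is det(xI - A) = (x - 6)^2(x + 1)^2, so the eigenvalues are -1 (algebraic multiplicity 2), 6 (algebraic multiplicity 2).

For λ = -1: rank(A + I) = 3, rank((A + I)^2) = 2. The eigenspace has dimension 4 - 3 = 1, so there is 1 Jordan block; the rank sequence gives block sizes [2].

For λ = 6: rank(A - 6I) = 3, rank((A - 6I)^2) = 2. The eigenspace has dimension 4 - 3 = 1, so there is 1 Jordan block; the rank sequence gives block sizes [2].

Assembling the blocks gives the Jordan form J above.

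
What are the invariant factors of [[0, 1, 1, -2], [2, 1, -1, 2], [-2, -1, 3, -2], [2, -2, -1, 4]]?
The Jordan structure of A has elementary divisors (x - 2)^3, (x - 2). Arranging the block sizes at each eigenvalue in decreasing order and taking row products gives the invariant factors.

Invariant factors (smallest first, each dividing the next): x - 2, (x - 2)^3.

Check: the last factor (x - 2)^3 is the minimal polynomial, and the product (x - 2)^4 is the characteristic polynomial.

x - 2, (x - 2)^3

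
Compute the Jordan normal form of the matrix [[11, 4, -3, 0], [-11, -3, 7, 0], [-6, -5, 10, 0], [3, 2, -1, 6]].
J = [[6, 1, 0, 0], [0, 6, 1, 0], [0, 0, 6, 0], [0, 0, 0, 6]]

The characteristic polynomial is det(xI - A) = (x - 6)^4, so the eigenvalues are 6 (algebraic multiplicity 4).

For λ = 6: rank(A - 6I) = 2, rank((A - 6I)^2) = 1, rank((A - 6I)^3) = 0. The eigenspace has dimension 4 - 2 = 2, so there are 2 Jordan blocks; the rank sequence gives block sizes [3, 1].

Assembling the blocks gives the Jordan form J above.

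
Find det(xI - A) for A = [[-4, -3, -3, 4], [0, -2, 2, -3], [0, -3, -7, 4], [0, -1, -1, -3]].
xI - A = [[x + 4, 3, 3, -4], [0, x + 2, -2, 3], [0, 3, x + 7, -4], [0, 1, 1, x + 3]].

Expanding det(xI - A) along the first row:
det(xI - A) = + (x + 4)·det([[x + 2, -2, 3], [3, x + 7, -4], [1, 1, x + 3]]) - (3)·det([[0, -2, 3], [0, x + 7, -4], [0, 1, x + 3]]) + (3)·det([[0, x + 2, 3], [0, 3, -4], [0, 1, x + 3]]) - (-4)·det([[0, x + 2, -2], [0, 3, x + 7], [0, 1, 1]]).

Evaluating gives χ_A(x) = x^4 + 16x^3 + 96x^2 + 256x + 256 = (x + 4)^4.

χ_A(x) = (x + 4)^4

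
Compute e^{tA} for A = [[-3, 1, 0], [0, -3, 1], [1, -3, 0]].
e^{tA} = [[(t^2/2 - t + 1)*e^{-2*t}, t*(1 - t)*e^{-2*t}, t^2*e^{-2*t}/2], [t^2*e^{-2*t}/2, (-t^2 - t + 1)*e^{-2*t}, t*(t + 2)*e^{-2*t}/2], [t*(t + 2)*e^{-2*t}/2, t*(-t - 3)*e^{-2*t}, (t^2 + 4*t + 2)*e^{-2*t}/2]]

A has Jordan form J = [[-2, 1, 0], [0, -2, 1], [0, 0, -2]] with A = PJP^{-1}, so e^{tA} = P e^{tJ} P^{-1}.

For a Jordan block J_k(λ), e^{tJ_k(λ)} = e^{λt} · (I + tN + t^2 N^2/2! + ... + t^{k-1} N^{k-1}/(k-1)!) where N is the nilpotent superdiagonal part.

Assembling the blocks and conjugating back gives the entries of e^{tA} as shown above.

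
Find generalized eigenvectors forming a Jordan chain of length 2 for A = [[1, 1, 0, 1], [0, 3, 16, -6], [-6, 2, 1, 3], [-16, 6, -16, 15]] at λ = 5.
v_1 = [[0, 1, 0, 0]]^T, v_2 = [[1, -2, 2, 6]]^T

We seek v_1 ∈ ker((A - 5I)^2) \ ker(A - 5I), then set v_{i+1} = (A - 5I) v_i.

One such chain is v_1 = [[0, 1, 0, 0]]^T, v_2 = [[1, -2, 2, 6]]^T. Check: (A - 5I) v_2 = [[0, 0, 0, 0]]^T = 0.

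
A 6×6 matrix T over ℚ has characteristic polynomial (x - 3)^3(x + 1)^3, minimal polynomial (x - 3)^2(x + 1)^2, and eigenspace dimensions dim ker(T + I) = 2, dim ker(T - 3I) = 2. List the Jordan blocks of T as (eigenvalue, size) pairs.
λ = -1: algebraic multiplicity 3 (exponent in χ_T), largest block size 2 (exponent in m_T), 2 blocks (geometric multiplicity). These force block sizes [2, 1].
λ = 3: algebraic multiplicity 3 (exponent in χ_T), largest block size 2 (exponent in m_T), 2 blocks (geometric multiplicity). These force block sizes [2, 1].

Jordan blocks: (-1, 2), (-1, 1), (3, 2), (3, 1)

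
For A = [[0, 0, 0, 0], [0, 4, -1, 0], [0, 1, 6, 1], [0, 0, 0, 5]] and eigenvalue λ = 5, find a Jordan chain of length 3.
We seek v_1 ∈ ker((A - 5I)^3) \ ker((A - 5I)^2), then set v_{i+1} = (A - 5I) v_i.

One such chain is v_1 = [[0, 2, -3, 1]]^T, v_2 = [[0, 1, 0, 0]]^T, v_3 = [[0, -1, 1, 0]]^T. Check: (A - 5I) v_3 = [[0, 0, 0, 0]]^T = 0.

v_1 = [[0, 2, -3, 1]]^T, v_2 = [[0, 1, 0, 0]]^T, v_3 = [[0, -1, 1, 0]]^T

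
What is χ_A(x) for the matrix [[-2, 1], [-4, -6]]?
xI - A = [[x + 2, -1], [4, x + 6]].

Expanding det(xI - A) along the first row:
det(xI - A) = + (x + 2)·det([[x + 6]]) - (-1)·det([[4]]).

Evaluating gives χ_A(x) = x^2 + 8x + 16 = (x + 4)^2.

χ_A(x) = (x + 4)^2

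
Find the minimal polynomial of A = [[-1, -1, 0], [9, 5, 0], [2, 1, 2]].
m_A(x) = (x - 2)^3

The characteristic polynomial factors as (x - 2)^3. The minimal polynomial is ∏(x - λ)^{k_λ} where k_λ is the size of the largest Jordan block at λ.

For λ = 2: rank(A - 2I) = 2, and the largest Jordan block has size 3 (the smallest k with rank((A - 2I)^k) = rank((A - 2I)^(k+1))).

So m_A(x) = (x - 2)^3.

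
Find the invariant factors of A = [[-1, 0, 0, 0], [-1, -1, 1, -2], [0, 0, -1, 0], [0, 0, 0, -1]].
x + 1, x + 1, (x + 1)^2

The Jordan structure of A has elementary divisors (x + 1)^2, (x + 1), (x + 1). Arranging the block sizes at each eigenvalue in decreasing order and taking row products gives the invariant factors.

Invariant factors (smallest first, each dividing the next): x + 1, x + 1, (x + 1)^2.

Check: the last factor (x + 1)^2 is the minimal polynomial, and the product (x + 1)^4 is the characteristic polynomial.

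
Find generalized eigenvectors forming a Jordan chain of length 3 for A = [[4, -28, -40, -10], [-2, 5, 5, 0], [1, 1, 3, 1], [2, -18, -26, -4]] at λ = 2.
v_1 = [[-1, 2, -1, -2]]^T, v_2 = [[2, 3, -2, 0]]^T, v_3 = [[0, -5, 3, 2]]^T

We seek v_1 ∈ ker((A - 2I)^3) \ ker((A - 2I)^2), then set v_{i+1} = (A - 2I) v_i.

One such chain is v_1 = [[-1, 2, -1, -2]]^T, v_2 = [[2, 3, -2, 0]]^T, v_3 = [[0, -5, 3, 2]]^T. Check: (A - 2I) v_3 = [[0, 0, 0, 0]]^T = 0.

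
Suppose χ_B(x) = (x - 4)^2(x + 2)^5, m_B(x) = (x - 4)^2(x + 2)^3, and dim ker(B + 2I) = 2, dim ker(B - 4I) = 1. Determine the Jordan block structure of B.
λ = -2: algebraic multiplicity 5 (exponent in χ_B), largest block size 3 (exponent in m_B), 2 blocks (geometric multiplicity). These force block sizes [3, 2].
λ = 4: algebraic multiplicity 2 (exponent in χ_B), largest block size 2 (exponent in m_B), 1 block (geometric multiplicity). This forces block sizes [2].

Jordan blocks: (-2, 3), (-2, 2), (4, 2)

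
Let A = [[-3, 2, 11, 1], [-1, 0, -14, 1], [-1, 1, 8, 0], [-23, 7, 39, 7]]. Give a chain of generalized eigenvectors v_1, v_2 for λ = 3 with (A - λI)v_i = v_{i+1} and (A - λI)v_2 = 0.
We seek v_1 ∈ ker((A - 3I)^2) \ ker(A - 3I), then set v_{i+1} = (A - 3I) v_i.

One such chain is v_1 = [[0, 1, 0, 0]]^T, v_2 = [[2, -3, 1, 7]]^T. Check: (A - 3I) v_2 = [[0, 0, 0, 0]]^T = 0.

v_1 = [[0, 1, 0, 0]]^T, v_2 = [[2, -3, 1, 7]]^T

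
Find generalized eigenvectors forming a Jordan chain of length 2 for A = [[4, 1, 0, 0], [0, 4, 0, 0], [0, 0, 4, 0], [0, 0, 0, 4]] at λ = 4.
We seek v_1 ∈ ker((A - 4I)^2) \ ker(A - 4I), then set v_{i+1} = (A - 4I) v_i.

One such chain is v_1 = [[0, 1, 1, 0]]^T, v_2 = [[1, 0, 0, 0]]^T. Check: (A - 4I) v_2 = [[0, 0, 0, 0]]^T = 0.

v_1 = [[0, 1, 1, 0]]^T, v_2 = [[1, 0, 0, 0]]^T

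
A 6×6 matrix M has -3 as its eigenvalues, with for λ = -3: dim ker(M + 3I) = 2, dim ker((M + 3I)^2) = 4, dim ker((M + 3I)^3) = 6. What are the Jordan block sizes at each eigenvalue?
λ = -3: successive nullity increments [2, 2, 2] count blocks of size ≥ k; block sizes are [3, 3].

Jordan blocks: (-3, 3), (-3, 3)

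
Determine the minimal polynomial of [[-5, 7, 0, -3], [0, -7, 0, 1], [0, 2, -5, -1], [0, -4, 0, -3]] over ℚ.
The characteristic polynomial factors as (x + 5)^4. The minimal polynomial is ∏(x - λ)^{k_λ} where k_λ is the size of the largest Jordan block at λ.

For λ = -5: rank(A + 5I) = 2, and the largest Jordan block has size 3 (the smallest k with rank((A + 5I)^k) = rank((A + 5I)^(k+1))).

So m_A(x) = (x + 5)^3.

m_A(x) = (x + 5)^3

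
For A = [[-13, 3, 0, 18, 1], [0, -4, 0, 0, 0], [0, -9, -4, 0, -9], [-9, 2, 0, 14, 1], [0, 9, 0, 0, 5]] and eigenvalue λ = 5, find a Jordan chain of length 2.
We seek v_1 ∈ ker((A - 5I)^2) \ ker(A - 5I), then set v_{i+1} = (A - 5I) v_i.

One such chain is v_1 = [[0, 0, -1, 0, 1]]^T, v_2 = [[1, 0, 0, 1, 0]]^T. Check: (A - 5I) v_2 = [[0, 0, 0, 0, 0]]^T = 0.

v_1 = [[0, 0, -1, 0, 1]]^T, v_2 = [[1, 0, 0, 1, 0]]^T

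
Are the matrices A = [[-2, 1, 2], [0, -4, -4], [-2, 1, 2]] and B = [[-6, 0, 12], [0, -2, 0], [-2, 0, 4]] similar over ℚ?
No.

Both have characteristic polynomial x(x + 2)^2, but the minimal polynomial of A is x(x + 2)^2 while the minimal polynomial of B is x(x + 2). The minimal polynomial is a similarity invariant, so A and B are not similar.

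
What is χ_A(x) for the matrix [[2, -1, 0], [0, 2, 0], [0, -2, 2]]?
xI - A = [[x - 2, 1, 0], [0, x - 2, 0], [0, 2, x - 2]].

Expanding det(xI - A) along the first row:
det(xI - A) = + (x - 2)·det([[x - 2, 0], [2, x - 2]]) - (1)·det([[0, 0], [0, x - 2]]) + (0)·det([[0, x - 2], [0, 2]]).

Evaluating gives χ_A(x) = x^3 - 6x^2 + 12x - 8 = (x - 2)^3.

χ_A(x) = (x - 2)^3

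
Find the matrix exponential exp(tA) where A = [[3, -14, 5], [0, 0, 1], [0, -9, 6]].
e^{tA} = [[e^{3*t}, t*(-3*t - 28)*e^{3*t}/2, t*(t + 10)*e^{3*t}/2], [0, (1 - 3*t)*e^{3*t}, t*e^{3*t}], [0, -9*t*e^{3*t}, (3*t + 1)*e^{3*t}]]

A has Jordan form J = [[3, 1, 0], [0, 3, 1], [0, 0, 3]] with A = PJP^{-1}, so e^{tA} = P e^{tJ} P^{-1}.

For a Jordan block J_k(λ), e^{tJ_k(λ)} = e^{λt} · (I + tN + t^2 N^2/2! + ... + t^{k-1} N^{k-1}/(k-1)!) where N is the nilpotent superdiagonal part.

Assembling the blocks and conjugating back gives the entries of e^{tA} as shown above.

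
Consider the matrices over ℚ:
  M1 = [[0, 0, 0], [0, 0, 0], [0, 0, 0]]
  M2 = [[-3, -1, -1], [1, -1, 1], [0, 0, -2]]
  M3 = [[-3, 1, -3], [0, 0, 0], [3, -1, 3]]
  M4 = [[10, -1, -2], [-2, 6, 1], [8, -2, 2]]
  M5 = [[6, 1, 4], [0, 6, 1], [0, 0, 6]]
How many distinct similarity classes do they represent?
Characteristic polynomials: χ_{M1} = x^3, χ_{M2} = (x + 2)^3, χ_{M3} = x^3, χ_{M4} = (x - 6)^3, χ_{M5} = (x - 6)^3.

{M1}: invariant factors x, x, x.

{M2}: invariant factors x + 2, (x + 2)^2.

{M3}: invariant factors x, x^2.

{M4, M5}: invariant factors (x - 6)^3.

Matrices are similar if and only if their invariant-factor lists agree; the partition into similarity classes is {M1}, {M2}, {M3}, {M4, M5}.

4 classes: {M1}, {M2}, {M3}, {M4, M5}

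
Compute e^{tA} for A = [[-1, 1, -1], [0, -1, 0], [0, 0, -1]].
A has Jordan form J = [[-1, 1, 0], [0, -1, 0], [0, 0, -1]] with A = PJP^{-1}, so e^{tA} = P e^{tJ} P^{-1}.

For a Jordan block J_k(λ), e^{tJ_k(λ)} = e^{λt} · (I + tN + t^2 N^2/2! + ... + t^{k-1} N^{k-1}/(k-1)!) where N is the nilpotent superdiagonal part.

Assembling the blocks and conjugating back gives the entries of e^{tA} as shown above.

e^{tA} = [[e^{-t}, t*e^{-t}, -t*e^{-t}], [0, e^{-t}, 0], [0, 0, e^{-t}]]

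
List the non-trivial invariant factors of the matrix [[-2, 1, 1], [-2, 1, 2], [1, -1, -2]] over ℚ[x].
The Jordan structure of A has elementary divisors (x + 1)^2, (x + 1). Arranging the block sizes at each eigenvalue in decreasing order and taking row products gives the invariant factors.

Invariant factors (smallest first, each dividing the next): x + 1, (x + 1)^2.

Check: the last factor (x + 1)^2 is the minimal polynomial, and the product (x + 1)^3 is the characteristic polynomial.

x + 1, (x + 1)^2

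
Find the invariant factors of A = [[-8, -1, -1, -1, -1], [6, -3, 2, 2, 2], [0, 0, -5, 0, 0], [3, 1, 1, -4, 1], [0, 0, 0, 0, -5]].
The Jordan structure of A has elementary divisors (x + 5)^2, (x + 5), (x + 5), (x + 5). Arranging the block sizes at each eigenvalue in decreasing order and taking row products gives the invariant factors.

Invariant factors (smallest first, each dividing the next): x + 5, x + 5, x + 5, (x + 5)^2.

Check: the last factor (x + 5)^2 is the minimal polynomial, and the product (x + 5)^5 is the characteristic polynomial.

x + 5, x + 5, x + 5, (x + 5)^2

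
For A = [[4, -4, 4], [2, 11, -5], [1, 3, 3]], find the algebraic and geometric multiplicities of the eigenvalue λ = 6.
The characteristic polynomial is (x - 6)^3, so the factor x - 6 appears with exponent 3: the algebraic multiplicity is 3.

rank(A - 6I) = 2, so the eigenspace has dimension 3 - 2 = 1: the geometric multiplicity is 1.

Since 1 < 3, A is not diagonalizable.

algebraic multiplicity 3, geometric multiplicity 1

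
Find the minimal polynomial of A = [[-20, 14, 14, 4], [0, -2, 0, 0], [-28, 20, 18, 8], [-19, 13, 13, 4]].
m_A(x) = (x - 2)^2(x + 2)

The characteristic polynomial factors as (x - 2)^2(x + 2)^2. The minimal polynomial is ∏(x - λ)^{k_λ} where k_λ is the size of the largest Jordan block at λ.

For λ = -2: rank(A + 2I) = 2, and the largest Jordan block has size 1 (the smallest k with rank((A + 2I)^k) = rank((A + 2I)^(k+1))).
For λ = 2: rank(A - 2I) = 3, and the largest Jordan block has size 2 (the smallest k with rank((A - 2I)^k) = rank((A - 2I)^(k+1))).

So m_A(x) = (x - 2)^2(x + 2).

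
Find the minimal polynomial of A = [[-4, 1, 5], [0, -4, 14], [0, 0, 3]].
m_A(x) = (x - 3)(x + 4)^2

The characteristic polynomial factors as (x - 3)(x + 4)^2. The minimal polynomial is ∏(x - λ)^{k_λ} where k_λ is the size of the largest Jordan block at λ.

For λ = -4: rank(A + 4I) = 2, and the largest Jordan block has size 2 (the smallest k with rank((A + 4I)^k) = rank((A + 4I)^(k+1))).
For λ = 3: rank(A - 3I) = 2, and the largest Jordan block has size 1 (the smallest k with rank((A - 3I)^k) = rank((A - 3I)^(k+1))).

So m_A(x) = (x - 3)(x + 4)^2.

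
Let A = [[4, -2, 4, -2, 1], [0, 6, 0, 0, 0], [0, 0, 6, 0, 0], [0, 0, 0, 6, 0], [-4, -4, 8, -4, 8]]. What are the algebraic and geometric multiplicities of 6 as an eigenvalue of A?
The characteristic polynomial is (x - 6)^5, so the factor x - 6 appears with exponent 5: the algebraic multiplicity is 5.

rank(A - 6I) = 1, so the eigenspace has dimension 5 - 1 = 4: the geometric multiplicity is 4.

Since 4 < 5, A is not diagonalizable.

algebraic multiplicity 5, geometric multiplicity 4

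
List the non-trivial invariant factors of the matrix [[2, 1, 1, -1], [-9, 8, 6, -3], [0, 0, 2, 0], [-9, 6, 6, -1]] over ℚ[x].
x - 2, (x - 5)(x - 2)^2

The Jordan structure of A has elementary divisors (x - 2)^2, (x - 2), (x - 5). Arranging the block sizes at each eigenvalue in decreasing order and taking row products gives the invariant factors.

Invariant factors (smallest first, each dividing the next): x - 2, (x - 5)(x - 2)^2.

Check: the last factor (x - 5)(x - 2)^2 is the minimal polynomial, and the product (x - 5)(x - 2)^3 is the characteristic polynomial.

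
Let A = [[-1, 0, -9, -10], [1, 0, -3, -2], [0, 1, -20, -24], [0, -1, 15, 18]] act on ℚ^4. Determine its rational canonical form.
R = [[0, 0, 0, -12], [1, 0, 0, -8], [0, 1, 0, -3], [0, 0, 1, -3]]

The invariant factors of A (the non-unit diagonal entries of the Smith normal form of xI - A over ℚ[x]) are (x + 2)^2(x^2 - x + 3), each dividing the next. The characteristic polynomial is their product, (x + 2)^2(x^2 - x + 3).

The rational canonical form is the block-diagonal matrix of companion matrices C(f_i):
R = [[0, 0, 0, -12], [1, 0, 0, -8], [0, 1, 0, -3], [0, 0, 1, -3]].

Note the characteristic polynomial does not split into linear factors over ℚ, so A has no Jordan form over ℚ; the rational canonical form exists over any field.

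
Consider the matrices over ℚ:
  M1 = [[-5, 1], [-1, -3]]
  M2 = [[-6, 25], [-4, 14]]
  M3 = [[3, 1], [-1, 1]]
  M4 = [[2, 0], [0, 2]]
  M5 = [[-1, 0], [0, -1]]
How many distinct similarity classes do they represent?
5 classes: {M1}, {M2}, {M3}, {M4}, {M5}

Characteristic polynomials: χ_{M1} = (x + 4)^2, χ_{M2} = (x - 4)^2, χ_{M3} = (x - 2)^2, χ_{M4} = (x - 2)^2, χ_{M5} = (x + 1)^2.

{M1}: invariant factors (x + 4)^2.

{M2}: invariant factors (x - 4)^2.

{M3}: invariant factors (x - 2)^2.

{M4}: invariant factors x - 2, x - 2.

{M5}: invariant factors x + 1, x + 1.

Matrices are similar if and only if their invariant-factor lists agree; the partition into similarity classes is {M1}, {M2}, {M3}, {M4}, {M5}.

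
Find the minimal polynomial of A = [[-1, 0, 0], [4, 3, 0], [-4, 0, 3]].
The characteristic polynomial factors as (x - 3)^2(x + 1). The minimal polynomial is ∏(x - λ)^{k_λ} where k_λ is the size of the largest Jordan block at λ.

For λ = -1: rank(A + I) = 2, and the largest Jordan block has size 1 (the smallest k with rank((A + I)^k) = rank((A + I)^(k+1))).
For λ = 3: rank(A - 3I) = 1, and the largest Jordan block has size 1 (the smallest k with rank((A - 3I)^k) = rank((A - 3I)^(k+1))).

So m_A(x) = (x - 3)(x + 1).

m_A(x) = (x - 3)(x + 1)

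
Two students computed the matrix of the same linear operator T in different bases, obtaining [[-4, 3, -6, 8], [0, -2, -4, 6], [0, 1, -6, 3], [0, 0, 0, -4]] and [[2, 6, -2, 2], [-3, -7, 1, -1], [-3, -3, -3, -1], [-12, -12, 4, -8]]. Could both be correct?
Both have characteristic polynomial (x + 4)^4 and minimal polynomial (x + 4)^2. But rank(A + 4I) = 2 for A while rank(B + 4I) = 1 for B, so the number of Jordan blocks at λ = -4 differs. A and B are not similar.

No.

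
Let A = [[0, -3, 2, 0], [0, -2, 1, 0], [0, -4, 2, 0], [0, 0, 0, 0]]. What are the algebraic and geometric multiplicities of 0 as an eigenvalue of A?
The characteristic polynomial is x^4, so the factor x appears with exponent 4: the algebraic multiplicity is 4.

rank(A) = 2, so the eigenspace has dimension 4 - 2 = 2: the geometric multiplicity is 2.

Since 2 < 4, A is not diagonalizable.

algebraic multiplicity 4, geometric multiplicity 2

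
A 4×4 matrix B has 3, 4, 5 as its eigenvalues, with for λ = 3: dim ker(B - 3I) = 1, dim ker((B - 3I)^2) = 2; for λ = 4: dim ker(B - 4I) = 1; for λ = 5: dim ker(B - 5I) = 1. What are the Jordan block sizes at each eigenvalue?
λ = 3: successive nullity increments [1, 1] count blocks of size ≥ k; block sizes are [2].
λ = 4: successive nullity increments [1] count blocks of size ≥ k; block sizes are [1].
λ = 5: successive nullity increments [1] count blocks of size ≥ k; block sizes are [1].

Jordan blocks: (3, 2), (4, 1), (5, 1)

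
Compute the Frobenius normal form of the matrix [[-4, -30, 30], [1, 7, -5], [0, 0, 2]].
The invariant factors of A (the non-unit diagonal entries of the Smith normal form of xI - A over ℚ[x]) are x - 2, (x - 2)(x - 1), each dividing the next. The characteristic polynomial is their product, (x - 2)^2(x - 1).

The rational canonical form is the block-diagonal matrix of companion matrices C(f_i):
R = [[2, 0, 0], [0, 0, -2], [0, 1, 3]].

R = [[2, 0, 0], [0, 0, -2], [0, 1, 3]]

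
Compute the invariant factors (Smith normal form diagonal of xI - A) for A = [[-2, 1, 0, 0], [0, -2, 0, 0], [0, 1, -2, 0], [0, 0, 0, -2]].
The Jordan structure of A has elementary divisors (x + 2)^2, (x + 2), (x + 2). Arranging the block sizes at each eigenvalue in decreasing order and taking row products gives the invariant factors.

Invariant factors (smallest first, each dividing the next): x + 2, x + 2, (x + 2)^2.

Check: the last factor (x + 2)^2 is the minimal polynomial, and the product (x + 2)^4 is the characteristic polynomial.

x + 2, x + 2, (x + 2)^2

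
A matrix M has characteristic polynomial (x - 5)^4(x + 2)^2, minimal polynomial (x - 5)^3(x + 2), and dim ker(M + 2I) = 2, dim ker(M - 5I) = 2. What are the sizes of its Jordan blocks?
Jordan blocks: (-2, 1), (-2, 1), (5, 3), (5, 1)

λ = -2: algebraic multiplicity 2 (exponent in χ_M), largest block size 1 (exponent in m_M), 2 blocks (geometric multiplicity). These force block sizes [1, 1].
λ = 5: algebraic multiplicity 4 (exponent in χ_M), largest block size 3 (exponent in m_M), 2 blocks (geometric multiplicity). These force block sizes [3, 1].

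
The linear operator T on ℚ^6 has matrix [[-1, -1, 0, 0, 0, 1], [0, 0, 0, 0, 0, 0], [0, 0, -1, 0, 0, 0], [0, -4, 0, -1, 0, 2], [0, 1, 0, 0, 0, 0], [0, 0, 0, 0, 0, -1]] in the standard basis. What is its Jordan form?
The characteristic polynomial is det(xI - A) = x^2(x + 1)^4, so the eigenvalues are -1 (algebraic multiplicity 4), 0 (algebraic multiplicity 2).

For λ = -1: rank(A + I) = 3, rank((A + I)^2) = 2. The eigenspace has dimension 6 - 3 = 3, so there are 3 Jordan blocks; the rank sequence gives block sizes [2, 1, 1].

For λ = 0: rank(A) = 5, rank(A^2) = 4. The eigenspace has dimension 6 - 5 = 1, so there is 1 Jordan block; the rank sequence gives block sizes [2].

Assembling the blocks gives the Jordan form J above.

J = [[-1, 1, 0, 0, 0, 0], [0, -1, 0, 0, 0, 0], [0, 0, -1, 0, 0, 0], [0, 0, 0, -1, 0, 0], [0, 0, 0, 0, 0, 1], [0, 0, 0, 0, 0, 0]]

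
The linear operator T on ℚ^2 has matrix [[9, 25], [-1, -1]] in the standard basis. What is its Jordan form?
J = [[4, 1], [0, 4]]

The characteristic polynomial is det(xI - A) = (x - 4)^2, so the eigenvalues are 4 (algebraic multiplicity 2).

For λ = 4: rank(A - 4I) = 1, rank((A - 4I)^2) = 0. The eigenspace has dimension 2 - 1 = 1, so there is 1 Jordan block; the rank sequence gives block sizes [2].

Assembling the blocks gives the Jordan form J above.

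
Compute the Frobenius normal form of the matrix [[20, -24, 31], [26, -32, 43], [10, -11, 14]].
The invariant factors of A (the non-unit diagonal entries of the Smith normal form of xI - A over ℚ[x]) are (x - 5)(x^2 + 3x - 6), each dividing the next. The characteristic polynomial is their product, (x - 5)(x^2 + 3x - 6).

The rational canonical form is the block-diagonal matrix of companion matrices C(f_i):
R = [[0, 0, -30], [1, 0, 21], [0, 1, 2]].

Note the characteristic polynomial does not split into linear factors over ℚ, so A has no Jordan form over ℚ; the rational canonical form exists over any field.

R = [[0, 0, -30], [1, 0, 21], [0, 1, 2]]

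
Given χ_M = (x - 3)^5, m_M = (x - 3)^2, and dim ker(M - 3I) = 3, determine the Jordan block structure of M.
λ = 3: algebraic multiplicity 5 (exponent in χ_M), largest block size 2 (exponent in m_M), 3 blocks (geometric multiplicity). These force block sizes [2, 2, 1].

Jordan blocks: (3, 2), (3, 2), (3, 1)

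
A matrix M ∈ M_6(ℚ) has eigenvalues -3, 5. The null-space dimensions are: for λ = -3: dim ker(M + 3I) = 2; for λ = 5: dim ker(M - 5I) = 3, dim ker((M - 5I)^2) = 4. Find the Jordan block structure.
Jordan blocks: (-3, 1), (-3, 1), (5, 2), (5, 1), (5, 1)

λ = -3: successive nullity increments [2] count blocks of size ≥ k; block sizes are [1, 1].
λ = 5: successive nullity increments [3, 1] count blocks of size ≥ k; block sizes are [2, 1, 1].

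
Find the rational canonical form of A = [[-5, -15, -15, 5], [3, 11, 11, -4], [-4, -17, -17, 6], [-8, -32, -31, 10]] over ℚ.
R = [[0, 0, 0, 5], [1, 0, 0, 2], [0, 1, 0, -3], [0, 0, 1, -1]]

The invariant factors of A (the non-unit diagonal entries of the Smith normal form of xI - A over ℚ[x]) are (x + 1)(x^3 + 3x - 5), each dividing the next. The characteristic polynomial is their product, (x + 1)(x^3 + 3x - 5).

The rational canonical form is the block-diagonal matrix of companion matrices C(f_i):
R = [[0, 0, 0, 5], [1, 0, 0, 2], [0, 1, 0, -3], [0, 0, 1, -1]].

Note the characteristic polynomial does not split into linear factors over ℚ, so A has no Jordan form over ℚ; the rational canonical form exists over any field.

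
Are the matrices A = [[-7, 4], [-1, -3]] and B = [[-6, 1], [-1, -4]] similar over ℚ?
Yes.

Two matrices over a field are similar if and only if they have the same invariant factors.

Both A and B have characteristic polynomial (x + 5)^2 and minimal polynomial (x + 5)^2. Computing further, both have invariant factors (x + 5)^2. Hence A and B are similar.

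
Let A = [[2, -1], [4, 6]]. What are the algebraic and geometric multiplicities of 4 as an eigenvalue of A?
algebraic multiplicity 2, geometric multiplicity 1

The characteristic polynomial is (x - 4)^2, so the factor x - 4 appears with exponent 2: the algebraic multiplicity is 2.

rank(A - 4I) = 1, so the eigenspace has dimension 2 - 1 = 1: the geometric multiplicity is 1.

Since 1 < 2, A is not diagonalizable.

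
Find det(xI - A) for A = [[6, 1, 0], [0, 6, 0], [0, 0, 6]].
χ_A(x) = (x - 6)^3

xI - A = [[x - 6, -1, 0], [0, x - 6, 0], [0, 0, x - 6]].

Expanding det(xI - A) along the first row:
det(xI - A) = + (x - 6)·det([[x - 6, 0], [0, x - 6]]) - (-1)·det([[0, 0], [0, x - 6]]) + (0)·det([[0, x - 6], [0, 0]]).

Evaluating gives χ_A(x) = x^3 - 18x^2 + 108x - 216 = (x - 6)^3.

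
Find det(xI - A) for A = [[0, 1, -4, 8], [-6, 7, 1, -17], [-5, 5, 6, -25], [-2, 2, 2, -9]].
xI - A = [[x, -1, 4, -8], [6, x - 7, -1, 17], [5, -5, x - 6, 25], [2, -2, -2, x + 9]].

Expanding det(xI - A) along the first row:
det(xI - A) = + (x)·det([[x - 7, -1, 17], [-5, x - 6, 25], [-2, -2, x + 9]]) - (-1)·det([[6, -1, 17], [5, x - 6, 25], [2, -2, x + 9]]) + (4)·det([[6, x - 7, 17], [5, -5, 25], [2, -2, x + 9]]) - (-8)·det([[6, x - 7, -1], [5, -5, x - 6], [2, -2, -2]]).

Evaluating gives χ_A(x) = x^4 - 4x^3 + 6x^2 - 4x + 1 = (x - 1)^4.

χ_A(x) = (x - 1)^4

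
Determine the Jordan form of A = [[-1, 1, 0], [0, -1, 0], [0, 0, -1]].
J = [[-1, 1, 0], [0, -1, 0], [0, 0, -1]]

The characteristic polynomial is det(xI - A) = (x + 1)^3, so the eigenvalues are -1 (algebraic multiplicity 3).

For λ = -1: rank(A + I) = 1, rank((A + I)^2) = 0. The eigenspace has dimension 3 - 1 = 2, so there are 2 Jordan blocks; the rank sequence gives block sizes [2, 1].

Assembling the blocks gives the Jordan form J above.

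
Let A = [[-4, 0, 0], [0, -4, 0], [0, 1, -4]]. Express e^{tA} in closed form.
e^{tA} = [[e^{-4*t}, 0, 0], [0, e^{-4*t}, 0], [0, t*e^{-4*t}, e^{-4*t}]]

A has Jordan form J = [[-4, 1, 0], [0, -4, 0], [0, 0, -4]] with A = PJP^{-1}, so e^{tA} = P e^{tJ} P^{-1}.

For a Jordan block J_k(λ), e^{tJ_k(λ)} = e^{λt} · (I + tN + t^2 N^2/2! + ... + t^{k-1} N^{k-1}/(k-1)!) where N is the nilpotent superdiagonal part.

Assembling the blocks and conjugating back gives the entries of e^{tA} as shown above.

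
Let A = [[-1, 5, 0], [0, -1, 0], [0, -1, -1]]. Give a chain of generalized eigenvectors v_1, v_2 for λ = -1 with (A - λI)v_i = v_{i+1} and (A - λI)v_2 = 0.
v_1 = [[8, 1, -1]]^T, v_2 = [[5, 0, -1]]^T

We seek v_1 ∈ ker((A + I)^2) \ ker(A + I), then set v_{i+1} = (A + I) v_i.

One such chain is v_1 = [[8, 1, -1]]^T, v_2 = [[5, 0, -1]]^T. Check: (A + I) v_2 = [[0, 0, 0]]^T = 0.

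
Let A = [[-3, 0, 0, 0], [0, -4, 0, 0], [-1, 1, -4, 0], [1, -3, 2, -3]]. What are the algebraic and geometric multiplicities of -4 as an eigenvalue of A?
algebraic multiplicity 2, geometric multiplicity 1

The characteristic polynomial is (x + 3)^2(x + 4)^2, so the factor x + 4 appears with exponent 2: the algebraic multiplicity is 2.

rank(A + 4I) = 3, so the eigenspace has dimension 4 - 3 = 1: the geometric multiplicity is 1.

Since 1 < 2, A is not diagonalizable.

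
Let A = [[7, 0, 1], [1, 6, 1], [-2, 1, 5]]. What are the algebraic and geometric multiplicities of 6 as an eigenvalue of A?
algebraic multiplicity 3, geometric multiplicity 1

The characteristic polynomial is (x - 6)^3, so the factor x - 6 appears with exponent 3: the algebraic multiplicity is 3.

rank(A - 6I) = 2, so the eigenspace has dimension 3 - 2 = 1: the geometric multiplicity is 1.

Since 1 < 3, A is not diagonalizable.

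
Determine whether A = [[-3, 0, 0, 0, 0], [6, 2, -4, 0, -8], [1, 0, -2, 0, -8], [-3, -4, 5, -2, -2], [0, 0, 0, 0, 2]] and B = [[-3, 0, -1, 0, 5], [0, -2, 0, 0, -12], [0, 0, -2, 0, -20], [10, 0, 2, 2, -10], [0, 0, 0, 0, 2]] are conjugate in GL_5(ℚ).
No.

Both have characteristic polynomial (x - 2)^2(x + 2)^2(x + 3), but the minimal polynomial of A is (x - 2)(x + 2)^2(x + 3) while the minimal polynomial of B is (x - 2)(x + 2)(x + 3). The minimal polynomial is a similarity invariant, so A and B are not similar.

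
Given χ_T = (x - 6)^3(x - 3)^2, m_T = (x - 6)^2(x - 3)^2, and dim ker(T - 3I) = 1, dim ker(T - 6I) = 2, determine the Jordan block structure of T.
Jordan blocks: (3, 2), (6, 2), (6, 1)

λ = 3: algebraic multiplicity 2 (exponent in χ_T), largest block size 2 (exponent in m_T), 1 block (geometric multiplicity). This forces block sizes [2].
λ = 6: algebraic multiplicity 3 (exponent in χ_T), largest block size 2 (exponent in m_T), 2 blocks (geometric multiplicity). These force block sizes [2, 1].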